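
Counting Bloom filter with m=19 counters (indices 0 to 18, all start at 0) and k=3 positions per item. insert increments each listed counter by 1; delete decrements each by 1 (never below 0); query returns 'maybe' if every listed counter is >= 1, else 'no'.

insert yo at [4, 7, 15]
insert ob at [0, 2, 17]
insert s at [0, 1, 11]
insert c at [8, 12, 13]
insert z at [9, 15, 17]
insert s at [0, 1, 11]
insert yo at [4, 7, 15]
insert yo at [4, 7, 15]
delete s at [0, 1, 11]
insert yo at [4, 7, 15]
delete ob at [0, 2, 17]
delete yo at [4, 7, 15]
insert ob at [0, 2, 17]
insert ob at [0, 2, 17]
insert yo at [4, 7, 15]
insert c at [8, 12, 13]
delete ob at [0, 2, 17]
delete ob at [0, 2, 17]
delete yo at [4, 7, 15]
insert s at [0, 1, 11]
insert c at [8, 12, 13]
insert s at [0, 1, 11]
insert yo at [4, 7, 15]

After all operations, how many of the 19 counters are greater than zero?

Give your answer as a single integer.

Step 1: insert yo at [4, 7, 15] -> counters=[0,0,0,0,1,0,0,1,0,0,0,0,0,0,0,1,0,0,0]
Step 2: insert ob at [0, 2, 17] -> counters=[1,0,1,0,1,0,0,1,0,0,0,0,0,0,0,1,0,1,0]
Step 3: insert s at [0, 1, 11] -> counters=[2,1,1,0,1,0,0,1,0,0,0,1,0,0,0,1,0,1,0]
Step 4: insert c at [8, 12, 13] -> counters=[2,1,1,0,1,0,0,1,1,0,0,1,1,1,0,1,0,1,0]
Step 5: insert z at [9, 15, 17] -> counters=[2,1,1,0,1,0,0,1,1,1,0,1,1,1,0,2,0,2,0]
Step 6: insert s at [0, 1, 11] -> counters=[3,2,1,0,1,0,0,1,1,1,0,2,1,1,0,2,0,2,0]
Step 7: insert yo at [4, 7, 15] -> counters=[3,2,1,0,2,0,0,2,1,1,0,2,1,1,0,3,0,2,0]
Step 8: insert yo at [4, 7, 15] -> counters=[3,2,1,0,3,0,0,3,1,1,0,2,1,1,0,4,0,2,0]
Step 9: delete s at [0, 1, 11] -> counters=[2,1,1,0,3,0,0,3,1,1,0,1,1,1,0,4,0,2,0]
Step 10: insert yo at [4, 7, 15] -> counters=[2,1,1,0,4,0,0,4,1,1,0,1,1,1,0,5,0,2,0]
Step 11: delete ob at [0, 2, 17] -> counters=[1,1,0,0,4,0,0,4,1,1,0,1,1,1,0,5,0,1,0]
Step 12: delete yo at [4, 7, 15] -> counters=[1,1,0,0,3,0,0,3,1,1,0,1,1,1,0,4,0,1,0]
Step 13: insert ob at [0, 2, 17] -> counters=[2,1,1,0,3,0,0,3,1,1,0,1,1,1,0,4,0,2,0]
Step 14: insert ob at [0, 2, 17] -> counters=[3,1,2,0,3,0,0,3,1,1,0,1,1,1,0,4,0,3,0]
Step 15: insert yo at [4, 7, 15] -> counters=[3,1,2,0,4,0,0,4,1,1,0,1,1,1,0,5,0,3,0]
Step 16: insert c at [8, 12, 13] -> counters=[3,1,2,0,4,0,0,4,2,1,0,1,2,2,0,5,0,3,0]
Step 17: delete ob at [0, 2, 17] -> counters=[2,1,1,0,4,0,0,4,2,1,0,1,2,2,0,5,0,2,0]
Step 18: delete ob at [0, 2, 17] -> counters=[1,1,0,0,4,0,0,4,2,1,0,1,2,2,0,5,0,1,0]
Step 19: delete yo at [4, 7, 15] -> counters=[1,1,0,0,3,0,0,3,2,1,0,1,2,2,0,4,0,1,0]
Step 20: insert s at [0, 1, 11] -> counters=[2,2,0,0,3,0,0,3,2,1,0,2,2,2,0,4,0,1,0]
Step 21: insert c at [8, 12, 13] -> counters=[2,2,0,0,3,0,0,3,3,1,0,2,3,3,0,4,0,1,0]
Step 22: insert s at [0, 1, 11] -> counters=[3,3,0,0,3,0,0,3,3,1,0,3,3,3,0,4,0,1,0]
Step 23: insert yo at [4, 7, 15] -> counters=[3,3,0,0,4,0,0,4,3,1,0,3,3,3,0,5,0,1,0]
Final counters=[3,3,0,0,4,0,0,4,3,1,0,3,3,3,0,5,0,1,0] -> 11 nonzero

Answer: 11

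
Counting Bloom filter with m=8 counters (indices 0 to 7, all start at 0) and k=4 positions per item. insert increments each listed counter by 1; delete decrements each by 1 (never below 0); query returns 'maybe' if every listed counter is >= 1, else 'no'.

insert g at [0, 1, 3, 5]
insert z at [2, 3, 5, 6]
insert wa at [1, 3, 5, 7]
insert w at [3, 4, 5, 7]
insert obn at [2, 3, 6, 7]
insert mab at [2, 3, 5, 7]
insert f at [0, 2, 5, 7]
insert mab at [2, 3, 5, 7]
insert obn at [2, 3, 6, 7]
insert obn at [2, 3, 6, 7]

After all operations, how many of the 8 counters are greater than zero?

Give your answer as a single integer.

Step 1: insert g at [0, 1, 3, 5] -> counters=[1,1,0,1,0,1,0,0]
Step 2: insert z at [2, 3, 5, 6] -> counters=[1,1,1,2,0,2,1,0]
Step 3: insert wa at [1, 3, 5, 7] -> counters=[1,2,1,3,0,3,1,1]
Step 4: insert w at [3, 4, 5, 7] -> counters=[1,2,1,4,1,4,1,2]
Step 5: insert obn at [2, 3, 6, 7] -> counters=[1,2,2,5,1,4,2,3]
Step 6: insert mab at [2, 3, 5, 7] -> counters=[1,2,3,6,1,5,2,4]
Step 7: insert f at [0, 2, 5, 7] -> counters=[2,2,4,6,1,6,2,5]
Step 8: insert mab at [2, 3, 5, 7] -> counters=[2,2,5,7,1,7,2,6]
Step 9: insert obn at [2, 3, 6, 7] -> counters=[2,2,6,8,1,7,3,7]
Step 10: insert obn at [2, 3, 6, 7] -> counters=[2,2,7,9,1,7,4,8]
Final counters=[2,2,7,9,1,7,4,8] -> 8 nonzero

Answer: 8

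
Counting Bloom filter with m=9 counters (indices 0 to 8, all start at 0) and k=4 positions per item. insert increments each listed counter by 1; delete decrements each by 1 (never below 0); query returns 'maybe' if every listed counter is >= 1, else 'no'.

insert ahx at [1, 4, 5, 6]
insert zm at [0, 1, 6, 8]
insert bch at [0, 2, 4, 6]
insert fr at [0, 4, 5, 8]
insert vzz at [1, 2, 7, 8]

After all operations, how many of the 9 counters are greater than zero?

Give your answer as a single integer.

Answer: 8

Derivation:
Step 1: insert ahx at [1, 4, 5, 6] -> counters=[0,1,0,0,1,1,1,0,0]
Step 2: insert zm at [0, 1, 6, 8] -> counters=[1,2,0,0,1,1,2,0,1]
Step 3: insert bch at [0, 2, 4, 6] -> counters=[2,2,1,0,2,1,3,0,1]
Step 4: insert fr at [0, 4, 5, 8] -> counters=[3,2,1,0,3,2,3,0,2]
Step 5: insert vzz at [1, 2, 7, 8] -> counters=[3,3,2,0,3,2,3,1,3]
Final counters=[3,3,2,0,3,2,3,1,3] -> 8 nonzero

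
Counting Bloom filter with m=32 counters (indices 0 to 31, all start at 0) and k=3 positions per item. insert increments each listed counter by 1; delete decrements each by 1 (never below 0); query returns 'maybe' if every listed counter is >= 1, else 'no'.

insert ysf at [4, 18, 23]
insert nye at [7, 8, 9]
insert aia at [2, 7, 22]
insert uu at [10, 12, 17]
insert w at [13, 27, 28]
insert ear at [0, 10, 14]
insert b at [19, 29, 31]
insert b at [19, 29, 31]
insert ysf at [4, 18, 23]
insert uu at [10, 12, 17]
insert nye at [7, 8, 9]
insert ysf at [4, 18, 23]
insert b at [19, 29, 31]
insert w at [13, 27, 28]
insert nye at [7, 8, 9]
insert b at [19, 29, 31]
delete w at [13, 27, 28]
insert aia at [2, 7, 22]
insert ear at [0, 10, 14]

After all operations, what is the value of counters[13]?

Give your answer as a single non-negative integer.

Answer: 1

Derivation:
Step 1: insert ysf at [4, 18, 23] -> counters=[0,0,0,0,1,0,0,0,0,0,0,0,0,0,0,0,0,0,1,0,0,0,0,1,0,0,0,0,0,0,0,0]
Step 2: insert nye at [7, 8, 9] -> counters=[0,0,0,0,1,0,0,1,1,1,0,0,0,0,0,0,0,0,1,0,0,0,0,1,0,0,0,0,0,0,0,0]
Step 3: insert aia at [2, 7, 22] -> counters=[0,0,1,0,1,0,0,2,1,1,0,0,0,0,0,0,0,0,1,0,0,0,1,1,0,0,0,0,0,0,0,0]
Step 4: insert uu at [10, 12, 17] -> counters=[0,0,1,0,1,0,0,2,1,1,1,0,1,0,0,0,0,1,1,0,0,0,1,1,0,0,0,0,0,0,0,0]
Step 5: insert w at [13, 27, 28] -> counters=[0,0,1,0,1,0,0,2,1,1,1,0,1,1,0,0,0,1,1,0,0,0,1,1,0,0,0,1,1,0,0,0]
Step 6: insert ear at [0, 10, 14] -> counters=[1,0,1,0,1,0,0,2,1,1,2,0,1,1,1,0,0,1,1,0,0,0,1,1,0,0,0,1,1,0,0,0]
Step 7: insert b at [19, 29, 31] -> counters=[1,0,1,0,1,0,0,2,1,1,2,0,1,1,1,0,0,1,1,1,0,0,1,1,0,0,0,1,1,1,0,1]
Step 8: insert b at [19, 29, 31] -> counters=[1,0,1,0,1,0,0,2,1,1,2,0,1,1,1,0,0,1,1,2,0,0,1,1,0,0,0,1,1,2,0,2]
Step 9: insert ysf at [4, 18, 23] -> counters=[1,0,1,0,2,0,0,2,1,1,2,0,1,1,1,0,0,1,2,2,0,0,1,2,0,0,0,1,1,2,0,2]
Step 10: insert uu at [10, 12, 17] -> counters=[1,0,1,0,2,0,0,2,1,1,3,0,2,1,1,0,0,2,2,2,0,0,1,2,0,0,0,1,1,2,0,2]
Step 11: insert nye at [7, 8, 9] -> counters=[1,0,1,0,2,0,0,3,2,2,3,0,2,1,1,0,0,2,2,2,0,0,1,2,0,0,0,1,1,2,0,2]
Step 12: insert ysf at [4, 18, 23] -> counters=[1,0,1,0,3,0,0,3,2,2,3,0,2,1,1,0,0,2,3,2,0,0,1,3,0,0,0,1,1,2,0,2]
Step 13: insert b at [19, 29, 31] -> counters=[1,0,1,0,3,0,0,3,2,2,3,0,2,1,1,0,0,2,3,3,0,0,1,3,0,0,0,1,1,3,0,3]
Step 14: insert w at [13, 27, 28] -> counters=[1,0,1,0,3,0,0,3,2,2,3,0,2,2,1,0,0,2,3,3,0,0,1,3,0,0,0,2,2,3,0,3]
Step 15: insert nye at [7, 8, 9] -> counters=[1,0,1,0,3,0,0,4,3,3,3,0,2,2,1,0,0,2,3,3,0,0,1,3,0,0,0,2,2,3,0,3]
Step 16: insert b at [19, 29, 31] -> counters=[1,0,1,0,3,0,0,4,3,3,3,0,2,2,1,0,0,2,3,4,0,0,1,3,0,0,0,2,2,4,0,4]
Step 17: delete w at [13, 27, 28] -> counters=[1,0,1,0,3,0,0,4,3,3,3,0,2,1,1,0,0,2,3,4,0,0,1,3,0,0,0,1,1,4,0,4]
Step 18: insert aia at [2, 7, 22] -> counters=[1,0,2,0,3,0,0,5,3,3,3,0,2,1,1,0,0,2,3,4,0,0,2,3,0,0,0,1,1,4,0,4]
Step 19: insert ear at [0, 10, 14] -> counters=[2,0,2,0,3,0,0,5,3,3,4,0,2,1,2,0,0,2,3,4,0,0,2,3,0,0,0,1,1,4,0,4]
Final counters=[2,0,2,0,3,0,0,5,3,3,4,0,2,1,2,0,0,2,3,4,0,0,2,3,0,0,0,1,1,4,0,4] -> counters[13]=1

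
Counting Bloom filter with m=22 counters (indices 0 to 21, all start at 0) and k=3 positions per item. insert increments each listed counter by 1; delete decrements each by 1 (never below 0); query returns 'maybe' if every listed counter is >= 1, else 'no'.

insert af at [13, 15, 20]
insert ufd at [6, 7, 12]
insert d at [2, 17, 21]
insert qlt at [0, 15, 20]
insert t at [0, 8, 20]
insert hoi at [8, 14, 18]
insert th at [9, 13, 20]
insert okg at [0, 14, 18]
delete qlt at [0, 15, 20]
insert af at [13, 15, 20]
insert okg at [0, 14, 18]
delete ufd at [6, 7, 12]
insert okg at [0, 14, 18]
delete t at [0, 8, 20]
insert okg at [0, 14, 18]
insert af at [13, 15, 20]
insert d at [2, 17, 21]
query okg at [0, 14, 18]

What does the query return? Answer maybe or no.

Answer: maybe

Derivation:
Step 1: insert af at [13, 15, 20] -> counters=[0,0,0,0,0,0,0,0,0,0,0,0,0,1,0,1,0,0,0,0,1,0]
Step 2: insert ufd at [6, 7, 12] -> counters=[0,0,0,0,0,0,1,1,0,0,0,0,1,1,0,1,0,0,0,0,1,0]
Step 3: insert d at [2, 17, 21] -> counters=[0,0,1,0,0,0,1,1,0,0,0,0,1,1,0,1,0,1,0,0,1,1]
Step 4: insert qlt at [0, 15, 20] -> counters=[1,0,1,0,0,0,1,1,0,0,0,0,1,1,0,2,0,1,0,0,2,1]
Step 5: insert t at [0, 8, 20] -> counters=[2,0,1,0,0,0,1,1,1,0,0,0,1,1,0,2,0,1,0,0,3,1]
Step 6: insert hoi at [8, 14, 18] -> counters=[2,0,1,0,0,0,1,1,2,0,0,0,1,1,1,2,0,1,1,0,3,1]
Step 7: insert th at [9, 13, 20] -> counters=[2,0,1,0,0,0,1,1,2,1,0,0,1,2,1,2,0,1,1,0,4,1]
Step 8: insert okg at [0, 14, 18] -> counters=[3,0,1,0,0,0,1,1,2,1,0,0,1,2,2,2,0,1,2,0,4,1]
Step 9: delete qlt at [0, 15, 20] -> counters=[2,0,1,0,0,0,1,1,2,1,0,0,1,2,2,1,0,1,2,0,3,1]
Step 10: insert af at [13, 15, 20] -> counters=[2,0,1,0,0,0,1,1,2,1,0,0,1,3,2,2,0,1,2,0,4,1]
Step 11: insert okg at [0, 14, 18] -> counters=[3,0,1,0,0,0,1,1,2,1,0,0,1,3,3,2,0,1,3,0,4,1]
Step 12: delete ufd at [6, 7, 12] -> counters=[3,0,1,0,0,0,0,0,2,1,0,0,0,3,3,2,0,1,3,0,4,1]
Step 13: insert okg at [0, 14, 18] -> counters=[4,0,1,0,0,0,0,0,2,1,0,0,0,3,4,2,0,1,4,0,4,1]
Step 14: delete t at [0, 8, 20] -> counters=[3,0,1,0,0,0,0,0,1,1,0,0,0,3,4,2,0,1,4,0,3,1]
Step 15: insert okg at [0, 14, 18] -> counters=[4,0,1,0,0,0,0,0,1,1,0,0,0,3,5,2,0,1,5,0,3,1]
Step 16: insert af at [13, 15, 20] -> counters=[4,0,1,0,0,0,0,0,1,1,0,0,0,4,5,3,0,1,5,0,4,1]
Step 17: insert d at [2, 17, 21] -> counters=[4,0,2,0,0,0,0,0,1,1,0,0,0,4,5,3,0,2,5,0,4,2]
Query okg: check counters[0]=4 counters[14]=5 counters[18]=5 -> maybe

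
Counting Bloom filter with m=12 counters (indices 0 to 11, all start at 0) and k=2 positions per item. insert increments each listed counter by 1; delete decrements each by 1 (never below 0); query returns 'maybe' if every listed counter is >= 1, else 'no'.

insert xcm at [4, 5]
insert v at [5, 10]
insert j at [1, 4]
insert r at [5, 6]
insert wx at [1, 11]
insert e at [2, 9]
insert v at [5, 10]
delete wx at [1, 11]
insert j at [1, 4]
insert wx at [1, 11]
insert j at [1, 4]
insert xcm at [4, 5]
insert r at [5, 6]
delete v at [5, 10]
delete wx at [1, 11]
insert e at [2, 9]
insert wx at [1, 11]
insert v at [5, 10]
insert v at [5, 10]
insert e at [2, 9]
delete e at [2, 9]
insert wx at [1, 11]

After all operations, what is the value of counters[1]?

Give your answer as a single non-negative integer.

Step 1: insert xcm at [4, 5] -> counters=[0,0,0,0,1,1,0,0,0,0,0,0]
Step 2: insert v at [5, 10] -> counters=[0,0,0,0,1,2,0,0,0,0,1,0]
Step 3: insert j at [1, 4] -> counters=[0,1,0,0,2,2,0,0,0,0,1,0]
Step 4: insert r at [5, 6] -> counters=[0,1,0,0,2,3,1,0,0,0,1,0]
Step 5: insert wx at [1, 11] -> counters=[0,2,0,0,2,3,1,0,0,0,1,1]
Step 6: insert e at [2, 9] -> counters=[0,2,1,0,2,3,1,0,0,1,1,1]
Step 7: insert v at [5, 10] -> counters=[0,2,1,0,2,4,1,0,0,1,2,1]
Step 8: delete wx at [1, 11] -> counters=[0,1,1,0,2,4,1,0,0,1,2,0]
Step 9: insert j at [1, 4] -> counters=[0,2,1,0,3,4,1,0,0,1,2,0]
Step 10: insert wx at [1, 11] -> counters=[0,3,1,0,3,4,1,0,0,1,2,1]
Step 11: insert j at [1, 4] -> counters=[0,4,1,0,4,4,1,0,0,1,2,1]
Step 12: insert xcm at [4, 5] -> counters=[0,4,1,0,5,5,1,0,0,1,2,1]
Step 13: insert r at [5, 6] -> counters=[0,4,1,0,5,6,2,0,0,1,2,1]
Step 14: delete v at [5, 10] -> counters=[0,4,1,0,5,5,2,0,0,1,1,1]
Step 15: delete wx at [1, 11] -> counters=[0,3,1,0,5,5,2,0,0,1,1,0]
Step 16: insert e at [2, 9] -> counters=[0,3,2,0,5,5,2,0,0,2,1,0]
Step 17: insert wx at [1, 11] -> counters=[0,4,2,0,5,5,2,0,0,2,1,1]
Step 18: insert v at [5, 10] -> counters=[0,4,2,0,5,6,2,0,0,2,2,1]
Step 19: insert v at [5, 10] -> counters=[0,4,2,0,5,7,2,0,0,2,3,1]
Step 20: insert e at [2, 9] -> counters=[0,4,3,0,5,7,2,0,0,3,3,1]
Step 21: delete e at [2, 9] -> counters=[0,4,2,0,5,7,2,0,0,2,3,1]
Step 22: insert wx at [1, 11] -> counters=[0,5,2,0,5,7,2,0,0,2,3,2]
Final counters=[0,5,2,0,5,7,2,0,0,2,3,2] -> counters[1]=5

Answer: 5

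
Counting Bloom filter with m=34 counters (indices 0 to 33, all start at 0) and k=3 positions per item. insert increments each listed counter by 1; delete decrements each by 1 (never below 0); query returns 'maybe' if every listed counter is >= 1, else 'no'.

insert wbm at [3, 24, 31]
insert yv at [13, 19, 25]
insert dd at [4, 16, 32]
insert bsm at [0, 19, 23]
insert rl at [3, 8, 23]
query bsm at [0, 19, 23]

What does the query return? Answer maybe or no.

Step 1: insert wbm at [3, 24, 31] -> counters=[0,0,0,1,0,0,0,0,0,0,0,0,0,0,0,0,0,0,0,0,0,0,0,0,1,0,0,0,0,0,0,1,0,0]
Step 2: insert yv at [13, 19, 25] -> counters=[0,0,0,1,0,0,0,0,0,0,0,0,0,1,0,0,0,0,0,1,0,0,0,0,1,1,0,0,0,0,0,1,0,0]
Step 3: insert dd at [4, 16, 32] -> counters=[0,0,0,1,1,0,0,0,0,0,0,0,0,1,0,0,1,0,0,1,0,0,0,0,1,1,0,0,0,0,0,1,1,0]
Step 4: insert bsm at [0, 19, 23] -> counters=[1,0,0,1,1,0,0,0,0,0,0,0,0,1,0,0,1,0,0,2,0,0,0,1,1,1,0,0,0,0,0,1,1,0]
Step 5: insert rl at [3, 8, 23] -> counters=[1,0,0,2,1,0,0,0,1,0,0,0,0,1,0,0,1,0,0,2,0,0,0,2,1,1,0,0,0,0,0,1,1,0]
Query bsm: check counters[0]=1 counters[19]=2 counters[23]=2 -> maybe

Answer: maybe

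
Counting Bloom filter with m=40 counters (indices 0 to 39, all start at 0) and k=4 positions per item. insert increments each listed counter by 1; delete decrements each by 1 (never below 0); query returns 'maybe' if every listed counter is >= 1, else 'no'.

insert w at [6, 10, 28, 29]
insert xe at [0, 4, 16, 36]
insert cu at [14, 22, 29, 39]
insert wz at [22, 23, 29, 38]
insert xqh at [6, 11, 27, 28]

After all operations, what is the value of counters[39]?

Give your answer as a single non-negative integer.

Step 1: insert w at [6, 10, 28, 29] -> counters=[0,0,0,0,0,0,1,0,0,0,1,0,0,0,0,0,0,0,0,0,0,0,0,0,0,0,0,0,1,1,0,0,0,0,0,0,0,0,0,0]
Step 2: insert xe at [0, 4, 16, 36] -> counters=[1,0,0,0,1,0,1,0,0,0,1,0,0,0,0,0,1,0,0,0,0,0,0,0,0,0,0,0,1,1,0,0,0,0,0,0,1,0,0,0]
Step 3: insert cu at [14, 22, 29, 39] -> counters=[1,0,0,0,1,0,1,0,0,0,1,0,0,0,1,0,1,0,0,0,0,0,1,0,0,0,0,0,1,2,0,0,0,0,0,0,1,0,0,1]
Step 4: insert wz at [22, 23, 29, 38] -> counters=[1,0,0,0,1,0,1,0,0,0,1,0,0,0,1,0,1,0,0,0,0,0,2,1,0,0,0,0,1,3,0,0,0,0,0,0,1,0,1,1]
Step 5: insert xqh at [6, 11, 27, 28] -> counters=[1,0,0,0,1,0,2,0,0,0,1,1,0,0,1,0,1,0,0,0,0,0,2,1,0,0,0,1,2,3,0,0,0,0,0,0,1,0,1,1]
Final counters=[1,0,0,0,1,0,2,0,0,0,1,1,0,0,1,0,1,0,0,0,0,0,2,1,0,0,0,1,2,3,0,0,0,0,0,0,1,0,1,1] -> counters[39]=1

Answer: 1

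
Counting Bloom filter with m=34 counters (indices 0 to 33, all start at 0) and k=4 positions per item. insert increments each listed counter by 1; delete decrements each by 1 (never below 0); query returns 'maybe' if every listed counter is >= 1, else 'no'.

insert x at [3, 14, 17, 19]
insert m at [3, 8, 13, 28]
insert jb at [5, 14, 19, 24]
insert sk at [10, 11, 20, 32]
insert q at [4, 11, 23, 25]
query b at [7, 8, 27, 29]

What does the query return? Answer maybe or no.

Step 1: insert x at [3, 14, 17, 19] -> counters=[0,0,0,1,0,0,0,0,0,0,0,0,0,0,1,0,0,1,0,1,0,0,0,0,0,0,0,0,0,0,0,0,0,0]
Step 2: insert m at [3, 8, 13, 28] -> counters=[0,0,0,2,0,0,0,0,1,0,0,0,0,1,1,0,0,1,0,1,0,0,0,0,0,0,0,0,1,0,0,0,0,0]
Step 3: insert jb at [5, 14, 19, 24] -> counters=[0,0,0,2,0,1,0,0,1,0,0,0,0,1,2,0,0,1,0,2,0,0,0,0,1,0,0,0,1,0,0,0,0,0]
Step 4: insert sk at [10, 11, 20, 32] -> counters=[0,0,0,2,0,1,0,0,1,0,1,1,0,1,2,0,0,1,0,2,1,0,0,0,1,0,0,0,1,0,0,0,1,0]
Step 5: insert q at [4, 11, 23, 25] -> counters=[0,0,0,2,1,1,0,0,1,0,1,2,0,1,2,0,0,1,0,2,1,0,0,1,1,1,0,0,1,0,0,0,1,0]
Query b: check counters[7]=0 counters[8]=1 counters[27]=0 counters[29]=0 -> no

Answer: no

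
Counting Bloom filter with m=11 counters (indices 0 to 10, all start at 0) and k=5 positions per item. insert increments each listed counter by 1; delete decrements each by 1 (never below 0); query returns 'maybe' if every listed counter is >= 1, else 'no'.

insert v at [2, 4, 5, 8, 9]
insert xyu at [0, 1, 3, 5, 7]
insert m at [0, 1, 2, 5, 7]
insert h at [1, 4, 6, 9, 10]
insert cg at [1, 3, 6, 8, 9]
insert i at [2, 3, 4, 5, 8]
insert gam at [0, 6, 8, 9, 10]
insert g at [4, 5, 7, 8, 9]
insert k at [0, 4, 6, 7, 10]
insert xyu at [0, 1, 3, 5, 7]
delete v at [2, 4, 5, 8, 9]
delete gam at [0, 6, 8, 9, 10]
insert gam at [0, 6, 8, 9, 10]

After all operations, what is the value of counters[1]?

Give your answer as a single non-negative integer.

Answer: 5

Derivation:
Step 1: insert v at [2, 4, 5, 8, 9] -> counters=[0,0,1,0,1,1,0,0,1,1,0]
Step 2: insert xyu at [0, 1, 3, 5, 7] -> counters=[1,1,1,1,1,2,0,1,1,1,0]
Step 3: insert m at [0, 1, 2, 5, 7] -> counters=[2,2,2,1,1,3,0,2,1,1,0]
Step 4: insert h at [1, 4, 6, 9, 10] -> counters=[2,3,2,1,2,3,1,2,1,2,1]
Step 5: insert cg at [1, 3, 6, 8, 9] -> counters=[2,4,2,2,2,3,2,2,2,3,1]
Step 6: insert i at [2, 3, 4, 5, 8] -> counters=[2,4,3,3,3,4,2,2,3,3,1]
Step 7: insert gam at [0, 6, 8, 9, 10] -> counters=[3,4,3,3,3,4,3,2,4,4,2]
Step 8: insert g at [4, 5, 7, 8, 9] -> counters=[3,4,3,3,4,5,3,3,5,5,2]
Step 9: insert k at [0, 4, 6, 7, 10] -> counters=[4,4,3,3,5,5,4,4,5,5,3]
Step 10: insert xyu at [0, 1, 3, 5, 7] -> counters=[5,5,3,4,5,6,4,5,5,5,3]
Step 11: delete v at [2, 4, 5, 8, 9] -> counters=[5,5,2,4,4,5,4,5,4,4,3]
Step 12: delete gam at [0, 6, 8, 9, 10] -> counters=[4,5,2,4,4,5,3,5,3,3,2]
Step 13: insert gam at [0, 6, 8, 9, 10] -> counters=[5,5,2,4,4,5,4,5,4,4,3]
Final counters=[5,5,2,4,4,5,4,5,4,4,3] -> counters[1]=5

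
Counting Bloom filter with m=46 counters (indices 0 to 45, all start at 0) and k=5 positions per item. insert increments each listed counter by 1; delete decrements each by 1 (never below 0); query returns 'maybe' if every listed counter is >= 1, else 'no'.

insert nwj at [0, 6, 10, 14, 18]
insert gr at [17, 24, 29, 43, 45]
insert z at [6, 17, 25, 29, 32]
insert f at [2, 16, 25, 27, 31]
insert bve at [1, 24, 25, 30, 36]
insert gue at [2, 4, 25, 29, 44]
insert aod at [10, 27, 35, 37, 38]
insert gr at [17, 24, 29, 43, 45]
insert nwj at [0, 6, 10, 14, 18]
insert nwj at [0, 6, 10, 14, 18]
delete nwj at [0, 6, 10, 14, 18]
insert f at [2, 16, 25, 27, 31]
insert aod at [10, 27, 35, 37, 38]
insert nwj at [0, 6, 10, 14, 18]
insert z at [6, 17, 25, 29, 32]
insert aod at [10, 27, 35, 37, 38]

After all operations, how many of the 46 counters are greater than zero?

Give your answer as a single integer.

Answer: 24

Derivation:
Step 1: insert nwj at [0, 6, 10, 14, 18] -> counters=[1,0,0,0,0,0,1,0,0,0,1,0,0,0,1,0,0,0,1,0,0,0,0,0,0,0,0,0,0,0,0,0,0,0,0,0,0,0,0,0,0,0,0,0,0,0]
Step 2: insert gr at [17, 24, 29, 43, 45] -> counters=[1,0,0,0,0,0,1,0,0,0,1,0,0,0,1,0,0,1,1,0,0,0,0,0,1,0,0,0,0,1,0,0,0,0,0,0,0,0,0,0,0,0,0,1,0,1]
Step 3: insert z at [6, 17, 25, 29, 32] -> counters=[1,0,0,0,0,0,2,0,0,0,1,0,0,0,1,0,0,2,1,0,0,0,0,0,1,1,0,0,0,2,0,0,1,0,0,0,0,0,0,0,0,0,0,1,0,1]
Step 4: insert f at [2, 16, 25, 27, 31] -> counters=[1,0,1,0,0,0,2,0,0,0,1,0,0,0,1,0,1,2,1,0,0,0,0,0,1,2,0,1,0,2,0,1,1,0,0,0,0,0,0,0,0,0,0,1,0,1]
Step 5: insert bve at [1, 24, 25, 30, 36] -> counters=[1,1,1,0,0,0,2,0,0,0,1,0,0,0,1,0,1,2,1,0,0,0,0,0,2,3,0,1,0,2,1,1,1,0,0,0,1,0,0,0,0,0,0,1,0,1]
Step 6: insert gue at [2, 4, 25, 29, 44] -> counters=[1,1,2,0,1,0,2,0,0,0,1,0,0,0,1,0,1,2,1,0,0,0,0,0,2,4,0,1,0,3,1,1,1,0,0,0,1,0,0,0,0,0,0,1,1,1]
Step 7: insert aod at [10, 27, 35, 37, 38] -> counters=[1,1,2,0,1,0,2,0,0,0,2,0,0,0,1,0,1,2,1,0,0,0,0,0,2,4,0,2,0,3,1,1,1,0,0,1,1,1,1,0,0,0,0,1,1,1]
Step 8: insert gr at [17, 24, 29, 43, 45] -> counters=[1,1,2,0,1,0,2,0,0,0,2,0,0,0,1,0,1,3,1,0,0,0,0,0,3,4,0,2,0,4,1,1,1,0,0,1,1,1,1,0,0,0,0,2,1,2]
Step 9: insert nwj at [0, 6, 10, 14, 18] -> counters=[2,1,2,0,1,0,3,0,0,0,3,0,0,0,2,0,1,3,2,0,0,0,0,0,3,4,0,2,0,4,1,1,1,0,0,1,1,1,1,0,0,0,0,2,1,2]
Step 10: insert nwj at [0, 6, 10, 14, 18] -> counters=[3,1,2,0,1,0,4,0,0,0,4,0,0,0,3,0,1,3,3,0,0,0,0,0,3,4,0,2,0,4,1,1,1,0,0,1,1,1,1,0,0,0,0,2,1,2]
Step 11: delete nwj at [0, 6, 10, 14, 18] -> counters=[2,1,2,0,1,0,3,0,0,0,3,0,0,0,2,0,1,3,2,0,0,0,0,0,3,4,0,2,0,4,1,1,1,0,0,1,1,1,1,0,0,0,0,2,1,2]
Step 12: insert f at [2, 16, 25, 27, 31] -> counters=[2,1,3,0,1,0,3,0,0,0,3,0,0,0,2,0,2,3,2,0,0,0,0,0,3,5,0,3,0,4,1,2,1,0,0,1,1,1,1,0,0,0,0,2,1,2]
Step 13: insert aod at [10, 27, 35, 37, 38] -> counters=[2,1,3,0,1,0,3,0,0,0,4,0,0,0,2,0,2,3,2,0,0,0,0,0,3,5,0,4,0,4,1,2,1,0,0,2,1,2,2,0,0,0,0,2,1,2]
Step 14: insert nwj at [0, 6, 10, 14, 18] -> counters=[3,1,3,0,1,0,4,0,0,0,5,0,0,0,3,0,2,3,3,0,0,0,0,0,3,5,0,4,0,4,1,2,1,0,0,2,1,2,2,0,0,0,0,2,1,2]
Step 15: insert z at [6, 17, 25, 29, 32] -> counters=[3,1,3,0,1,0,5,0,0,0,5,0,0,0,3,0,2,4,3,0,0,0,0,0,3,6,0,4,0,5,1,2,2,0,0,2,1,2,2,0,0,0,0,2,1,2]
Step 16: insert aod at [10, 27, 35, 37, 38] -> counters=[3,1,3,0,1,0,5,0,0,0,6,0,0,0,3,0,2,4,3,0,0,0,0,0,3,6,0,5,0,5,1,2,2,0,0,3,1,3,3,0,0,0,0,2,1,2]
Final counters=[3,1,3,0,1,0,5,0,0,0,6,0,0,0,3,0,2,4,3,0,0,0,0,0,3,6,0,5,0,5,1,2,2,0,0,3,1,3,3,0,0,0,0,2,1,2] -> 24 nonzero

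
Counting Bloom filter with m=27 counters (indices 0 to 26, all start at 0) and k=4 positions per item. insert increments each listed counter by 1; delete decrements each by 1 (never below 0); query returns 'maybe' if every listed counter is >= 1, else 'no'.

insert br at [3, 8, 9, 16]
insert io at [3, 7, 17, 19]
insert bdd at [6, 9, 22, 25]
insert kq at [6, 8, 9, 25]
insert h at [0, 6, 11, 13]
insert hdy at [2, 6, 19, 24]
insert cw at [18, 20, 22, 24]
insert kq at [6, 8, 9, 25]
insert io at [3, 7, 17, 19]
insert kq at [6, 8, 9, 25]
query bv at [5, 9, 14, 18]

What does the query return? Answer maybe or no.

Step 1: insert br at [3, 8, 9, 16] -> counters=[0,0,0,1,0,0,0,0,1,1,0,0,0,0,0,0,1,0,0,0,0,0,0,0,0,0,0]
Step 2: insert io at [3, 7, 17, 19] -> counters=[0,0,0,2,0,0,0,1,1,1,0,0,0,0,0,0,1,1,0,1,0,0,0,0,0,0,0]
Step 3: insert bdd at [6, 9, 22, 25] -> counters=[0,0,0,2,0,0,1,1,1,2,0,0,0,0,0,0,1,1,0,1,0,0,1,0,0,1,0]
Step 4: insert kq at [6, 8, 9, 25] -> counters=[0,0,0,2,0,0,2,1,2,3,0,0,0,0,0,0,1,1,0,1,0,0,1,0,0,2,0]
Step 5: insert h at [0, 6, 11, 13] -> counters=[1,0,0,2,0,0,3,1,2,3,0,1,0,1,0,0,1,1,0,1,0,0,1,0,0,2,0]
Step 6: insert hdy at [2, 6, 19, 24] -> counters=[1,0,1,2,0,0,4,1,2,3,0,1,0,1,0,0,1,1,0,2,0,0,1,0,1,2,0]
Step 7: insert cw at [18, 20, 22, 24] -> counters=[1,0,1,2,0,0,4,1,2,3,0,1,0,1,0,0,1,1,1,2,1,0,2,0,2,2,0]
Step 8: insert kq at [6, 8, 9, 25] -> counters=[1,0,1,2,0,0,5,1,3,4,0,1,0,1,0,0,1,1,1,2,1,0,2,0,2,3,0]
Step 9: insert io at [3, 7, 17, 19] -> counters=[1,0,1,3,0,0,5,2,3,4,0,1,0,1,0,0,1,2,1,3,1,0,2,0,2,3,0]
Step 10: insert kq at [6, 8, 9, 25] -> counters=[1,0,1,3,0,0,6,2,4,5,0,1,0,1,0,0,1,2,1,3,1,0,2,0,2,4,0]
Query bv: check counters[5]=0 counters[9]=5 counters[14]=0 counters[18]=1 -> no

Answer: no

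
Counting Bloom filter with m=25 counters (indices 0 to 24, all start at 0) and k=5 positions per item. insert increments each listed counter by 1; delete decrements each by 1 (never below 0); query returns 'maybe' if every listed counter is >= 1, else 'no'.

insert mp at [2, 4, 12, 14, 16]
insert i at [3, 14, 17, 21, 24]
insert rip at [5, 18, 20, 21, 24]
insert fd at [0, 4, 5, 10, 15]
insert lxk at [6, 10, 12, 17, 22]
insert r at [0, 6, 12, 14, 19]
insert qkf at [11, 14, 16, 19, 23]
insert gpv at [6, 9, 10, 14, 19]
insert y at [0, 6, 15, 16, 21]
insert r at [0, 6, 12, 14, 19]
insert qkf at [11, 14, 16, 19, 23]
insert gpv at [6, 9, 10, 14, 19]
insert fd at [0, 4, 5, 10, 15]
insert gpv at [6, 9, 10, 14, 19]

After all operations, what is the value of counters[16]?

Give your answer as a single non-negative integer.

Answer: 4

Derivation:
Step 1: insert mp at [2, 4, 12, 14, 16] -> counters=[0,0,1,0,1,0,0,0,0,0,0,0,1,0,1,0,1,0,0,0,0,0,0,0,0]
Step 2: insert i at [3, 14, 17, 21, 24] -> counters=[0,0,1,1,1,0,0,0,0,0,0,0,1,0,2,0,1,1,0,0,0,1,0,0,1]
Step 3: insert rip at [5, 18, 20, 21, 24] -> counters=[0,0,1,1,1,1,0,0,0,0,0,0,1,0,2,0,1,1,1,0,1,2,0,0,2]
Step 4: insert fd at [0, 4, 5, 10, 15] -> counters=[1,0,1,1,2,2,0,0,0,0,1,0,1,0,2,1,1,1,1,0,1,2,0,0,2]
Step 5: insert lxk at [6, 10, 12, 17, 22] -> counters=[1,0,1,1,2,2,1,0,0,0,2,0,2,0,2,1,1,2,1,0,1,2,1,0,2]
Step 6: insert r at [0, 6, 12, 14, 19] -> counters=[2,0,1,1,2,2,2,0,0,0,2,0,3,0,3,1,1,2,1,1,1,2,1,0,2]
Step 7: insert qkf at [11, 14, 16, 19, 23] -> counters=[2,0,1,1,2,2,2,0,0,0,2,1,3,0,4,1,2,2,1,2,1,2,1,1,2]
Step 8: insert gpv at [6, 9, 10, 14, 19] -> counters=[2,0,1,1,2,2,3,0,0,1,3,1,3,0,5,1,2,2,1,3,1,2,1,1,2]
Step 9: insert y at [0, 6, 15, 16, 21] -> counters=[3,0,1,1,2,2,4,0,0,1,3,1,3,0,5,2,3,2,1,3,1,3,1,1,2]
Step 10: insert r at [0, 6, 12, 14, 19] -> counters=[4,0,1,1,2,2,5,0,0,1,3,1,4,0,6,2,3,2,1,4,1,3,1,1,2]
Step 11: insert qkf at [11, 14, 16, 19, 23] -> counters=[4,0,1,1,2,2,5,0,0,1,3,2,4,0,7,2,4,2,1,5,1,3,1,2,2]
Step 12: insert gpv at [6, 9, 10, 14, 19] -> counters=[4,0,1,1,2,2,6,0,0,2,4,2,4,0,8,2,4,2,1,6,1,3,1,2,2]
Step 13: insert fd at [0, 4, 5, 10, 15] -> counters=[5,0,1,1,3,3,6,0,0,2,5,2,4,0,8,3,4,2,1,6,1,3,1,2,2]
Step 14: insert gpv at [6, 9, 10, 14, 19] -> counters=[5,0,1,1,3,3,7,0,0,3,6,2,4,0,9,3,4,2,1,7,1,3,1,2,2]
Final counters=[5,0,1,1,3,3,7,0,0,3,6,2,4,0,9,3,4,2,1,7,1,3,1,2,2] -> counters[16]=4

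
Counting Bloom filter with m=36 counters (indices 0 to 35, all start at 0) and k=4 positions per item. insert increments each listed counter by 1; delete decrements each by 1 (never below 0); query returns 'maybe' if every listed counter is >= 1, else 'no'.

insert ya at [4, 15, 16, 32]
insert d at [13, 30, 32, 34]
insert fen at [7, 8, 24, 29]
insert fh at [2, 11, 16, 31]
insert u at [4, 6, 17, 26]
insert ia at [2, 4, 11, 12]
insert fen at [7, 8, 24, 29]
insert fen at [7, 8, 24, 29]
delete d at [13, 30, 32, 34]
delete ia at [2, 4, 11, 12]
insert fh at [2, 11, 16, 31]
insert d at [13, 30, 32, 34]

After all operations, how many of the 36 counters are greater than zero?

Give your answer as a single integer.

Answer: 17

Derivation:
Step 1: insert ya at [4, 15, 16, 32] -> counters=[0,0,0,0,1,0,0,0,0,0,0,0,0,0,0,1,1,0,0,0,0,0,0,0,0,0,0,0,0,0,0,0,1,0,0,0]
Step 2: insert d at [13, 30, 32, 34] -> counters=[0,0,0,0,1,0,0,0,0,0,0,0,0,1,0,1,1,0,0,0,0,0,0,0,0,0,0,0,0,0,1,0,2,0,1,0]
Step 3: insert fen at [7, 8, 24, 29] -> counters=[0,0,0,0,1,0,0,1,1,0,0,0,0,1,0,1,1,0,0,0,0,0,0,0,1,0,0,0,0,1,1,0,2,0,1,0]
Step 4: insert fh at [2, 11, 16, 31] -> counters=[0,0,1,0,1,0,0,1,1,0,0,1,0,1,0,1,2,0,0,0,0,0,0,0,1,0,0,0,0,1,1,1,2,0,1,0]
Step 5: insert u at [4, 6, 17, 26] -> counters=[0,0,1,0,2,0,1,1,1,0,0,1,0,1,0,1,2,1,0,0,0,0,0,0,1,0,1,0,0,1,1,1,2,0,1,0]
Step 6: insert ia at [2, 4, 11, 12] -> counters=[0,0,2,0,3,0,1,1,1,0,0,2,1,1,0,1,2,1,0,0,0,0,0,0,1,0,1,0,0,1,1,1,2,0,1,0]
Step 7: insert fen at [7, 8, 24, 29] -> counters=[0,0,2,0,3,0,1,2,2,0,0,2,1,1,0,1,2,1,0,0,0,0,0,0,2,0,1,0,0,2,1,1,2,0,1,0]
Step 8: insert fen at [7, 8, 24, 29] -> counters=[0,0,2,0,3,0,1,3,3,0,0,2,1,1,0,1,2,1,0,0,0,0,0,0,3,0,1,0,0,3,1,1,2,0,1,0]
Step 9: delete d at [13, 30, 32, 34] -> counters=[0,0,2,0,3,0,1,3,3,0,0,2,1,0,0,1,2,1,0,0,0,0,0,0,3,0,1,0,0,3,0,1,1,0,0,0]
Step 10: delete ia at [2, 4, 11, 12] -> counters=[0,0,1,0,2,0,1,3,3,0,0,1,0,0,0,1,2,1,0,0,0,0,0,0,3,0,1,0,0,3,0,1,1,0,0,0]
Step 11: insert fh at [2, 11, 16, 31] -> counters=[0,0,2,0,2,0,1,3,3,0,0,2,0,0,0,1,3,1,0,0,0,0,0,0,3,0,1,0,0,3,0,2,1,0,0,0]
Step 12: insert d at [13, 30, 32, 34] -> counters=[0,0,2,0,2,0,1,3,3,0,0,2,0,1,0,1,3,1,0,0,0,0,0,0,3,0,1,0,0,3,1,2,2,0,1,0]
Final counters=[0,0,2,0,2,0,1,3,3,0,0,2,0,1,0,1,3,1,0,0,0,0,0,0,3,0,1,0,0,3,1,2,2,0,1,0] -> 17 nonzero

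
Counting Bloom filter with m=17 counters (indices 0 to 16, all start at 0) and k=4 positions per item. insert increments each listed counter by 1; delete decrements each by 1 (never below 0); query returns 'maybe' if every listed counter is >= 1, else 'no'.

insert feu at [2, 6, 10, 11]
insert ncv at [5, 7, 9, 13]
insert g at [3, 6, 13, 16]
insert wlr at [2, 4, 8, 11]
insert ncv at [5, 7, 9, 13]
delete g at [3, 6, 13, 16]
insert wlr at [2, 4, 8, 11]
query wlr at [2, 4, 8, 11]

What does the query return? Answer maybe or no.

Answer: maybe

Derivation:
Step 1: insert feu at [2, 6, 10, 11] -> counters=[0,0,1,0,0,0,1,0,0,0,1,1,0,0,0,0,0]
Step 2: insert ncv at [5, 7, 9, 13] -> counters=[0,0,1,0,0,1,1,1,0,1,1,1,0,1,0,0,0]
Step 3: insert g at [3, 6, 13, 16] -> counters=[0,0,1,1,0,1,2,1,0,1,1,1,0,2,0,0,1]
Step 4: insert wlr at [2, 4, 8, 11] -> counters=[0,0,2,1,1,1,2,1,1,1,1,2,0,2,0,0,1]
Step 5: insert ncv at [5, 7, 9, 13] -> counters=[0,0,2,1,1,2,2,2,1,2,1,2,0,3,0,0,1]
Step 6: delete g at [3, 6, 13, 16] -> counters=[0,0,2,0,1,2,1,2,1,2,1,2,0,2,0,0,0]
Step 7: insert wlr at [2, 4, 8, 11] -> counters=[0,0,3,0,2,2,1,2,2,2,1,3,0,2,0,0,0]
Query wlr: check counters[2]=3 counters[4]=2 counters[8]=2 counters[11]=3 -> maybe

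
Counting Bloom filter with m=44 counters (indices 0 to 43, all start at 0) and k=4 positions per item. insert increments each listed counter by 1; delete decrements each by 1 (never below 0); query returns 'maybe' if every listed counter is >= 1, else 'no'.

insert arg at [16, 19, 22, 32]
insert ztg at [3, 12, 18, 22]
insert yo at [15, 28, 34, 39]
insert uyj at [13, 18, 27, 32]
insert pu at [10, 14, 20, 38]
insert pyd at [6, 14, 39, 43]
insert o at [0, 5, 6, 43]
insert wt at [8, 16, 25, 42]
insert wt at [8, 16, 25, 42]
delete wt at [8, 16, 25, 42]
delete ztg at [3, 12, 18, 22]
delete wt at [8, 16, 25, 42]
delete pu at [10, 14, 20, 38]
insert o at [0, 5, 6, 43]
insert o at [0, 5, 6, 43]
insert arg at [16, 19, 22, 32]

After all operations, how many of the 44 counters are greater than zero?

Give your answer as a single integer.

Step 1: insert arg at [16, 19, 22, 32] -> counters=[0,0,0,0,0,0,0,0,0,0,0,0,0,0,0,0,1,0,0,1,0,0,1,0,0,0,0,0,0,0,0,0,1,0,0,0,0,0,0,0,0,0,0,0]
Step 2: insert ztg at [3, 12, 18, 22] -> counters=[0,0,0,1,0,0,0,0,0,0,0,0,1,0,0,0,1,0,1,1,0,0,2,0,0,0,0,0,0,0,0,0,1,0,0,0,0,0,0,0,0,0,0,0]
Step 3: insert yo at [15, 28, 34, 39] -> counters=[0,0,0,1,0,0,0,0,0,0,0,0,1,0,0,1,1,0,1,1,0,0,2,0,0,0,0,0,1,0,0,0,1,0,1,0,0,0,0,1,0,0,0,0]
Step 4: insert uyj at [13, 18, 27, 32] -> counters=[0,0,0,1,0,0,0,0,0,0,0,0,1,1,0,1,1,0,2,1,0,0,2,0,0,0,0,1,1,0,0,0,2,0,1,0,0,0,0,1,0,0,0,0]
Step 5: insert pu at [10, 14, 20, 38] -> counters=[0,0,0,1,0,0,0,0,0,0,1,0,1,1,1,1,1,0,2,1,1,0,2,0,0,0,0,1,1,0,0,0,2,0,1,0,0,0,1,1,0,0,0,0]
Step 6: insert pyd at [6, 14, 39, 43] -> counters=[0,0,0,1,0,0,1,0,0,0,1,0,1,1,2,1,1,0,2,1,1,0,2,0,0,0,0,1,1,0,0,0,2,0,1,0,0,0,1,2,0,0,0,1]
Step 7: insert o at [0, 5, 6, 43] -> counters=[1,0,0,1,0,1,2,0,0,0,1,0,1,1,2,1,1,0,2,1,1,0,2,0,0,0,0,1,1,0,0,0,2,0,1,0,0,0,1,2,0,0,0,2]
Step 8: insert wt at [8, 16, 25, 42] -> counters=[1,0,0,1,0,1,2,0,1,0,1,0,1,1,2,1,2,0,2,1,1,0,2,0,0,1,0,1,1,0,0,0,2,0,1,0,0,0,1,2,0,0,1,2]
Step 9: insert wt at [8, 16, 25, 42] -> counters=[1,0,0,1,0,1,2,0,2,0,1,0,1,1,2,1,3,0,2,1,1,0,2,0,0,2,0,1,1,0,0,0,2,0,1,0,0,0,1,2,0,0,2,2]
Step 10: delete wt at [8, 16, 25, 42] -> counters=[1,0,0,1,0,1,2,0,1,0,1,0,1,1,2,1,2,0,2,1,1,0,2,0,0,1,0,1,1,0,0,0,2,0,1,0,0,0,1,2,0,0,1,2]
Step 11: delete ztg at [3, 12, 18, 22] -> counters=[1,0,0,0,0,1,2,0,1,0,1,0,0,1,2,1,2,0,1,1,1,0,1,0,0,1,0,1,1,0,0,0,2,0,1,0,0,0,1,2,0,0,1,2]
Step 12: delete wt at [8, 16, 25, 42] -> counters=[1,0,0,0,0,1,2,0,0,0,1,0,0,1,2,1,1,0,1,1,1,0,1,0,0,0,0,1,1,0,0,0,2,0,1,0,0,0,1,2,0,0,0,2]
Step 13: delete pu at [10, 14, 20, 38] -> counters=[1,0,0,0,0,1,2,0,0,0,0,0,0,1,1,1,1,0,1,1,0,0,1,0,0,0,0,1,1,0,0,0,2,0,1,0,0,0,0,2,0,0,0,2]
Step 14: insert o at [0, 5, 6, 43] -> counters=[2,0,0,0,0,2,3,0,0,0,0,0,0,1,1,1,1,0,1,1,0,0,1,0,0,0,0,1,1,0,0,0,2,0,1,0,0,0,0,2,0,0,0,3]
Step 15: insert o at [0, 5, 6, 43] -> counters=[3,0,0,0,0,3,4,0,0,0,0,0,0,1,1,1,1,0,1,1,0,0,1,0,0,0,0,1,1,0,0,0,2,0,1,0,0,0,0,2,0,0,0,4]
Step 16: insert arg at [16, 19, 22, 32] -> counters=[3,0,0,0,0,3,4,0,0,0,0,0,0,1,1,1,2,0,1,2,0,0,2,0,0,0,0,1,1,0,0,0,3,0,1,0,0,0,0,2,0,0,0,4]
Final counters=[3,0,0,0,0,3,4,0,0,0,0,0,0,1,1,1,2,0,1,2,0,0,2,0,0,0,0,1,1,0,0,0,3,0,1,0,0,0,0,2,0,0,0,4] -> 16 nonzero

Answer: 16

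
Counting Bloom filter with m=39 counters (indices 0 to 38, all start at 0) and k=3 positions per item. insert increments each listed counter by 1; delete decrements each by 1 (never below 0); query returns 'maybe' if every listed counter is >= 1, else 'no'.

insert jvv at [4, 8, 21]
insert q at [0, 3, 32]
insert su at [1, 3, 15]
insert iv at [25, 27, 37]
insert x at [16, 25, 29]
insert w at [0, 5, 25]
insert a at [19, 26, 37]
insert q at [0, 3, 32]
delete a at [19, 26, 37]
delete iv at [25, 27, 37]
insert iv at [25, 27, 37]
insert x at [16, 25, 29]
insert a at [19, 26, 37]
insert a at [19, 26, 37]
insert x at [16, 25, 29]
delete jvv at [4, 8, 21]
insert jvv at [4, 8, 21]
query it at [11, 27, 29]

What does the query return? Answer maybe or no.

Step 1: insert jvv at [4, 8, 21] -> counters=[0,0,0,0,1,0,0,0,1,0,0,0,0,0,0,0,0,0,0,0,0,1,0,0,0,0,0,0,0,0,0,0,0,0,0,0,0,0,0]
Step 2: insert q at [0, 3, 32] -> counters=[1,0,0,1,1,0,0,0,1,0,0,0,0,0,0,0,0,0,0,0,0,1,0,0,0,0,0,0,0,0,0,0,1,0,0,0,0,0,0]
Step 3: insert su at [1, 3, 15] -> counters=[1,1,0,2,1,0,0,0,1,0,0,0,0,0,0,1,0,0,0,0,0,1,0,0,0,0,0,0,0,0,0,0,1,0,0,0,0,0,0]
Step 4: insert iv at [25, 27, 37] -> counters=[1,1,0,2,1,0,0,0,1,0,0,0,0,0,0,1,0,0,0,0,0,1,0,0,0,1,0,1,0,0,0,0,1,0,0,0,0,1,0]
Step 5: insert x at [16, 25, 29] -> counters=[1,1,0,2,1,0,0,0,1,0,0,0,0,0,0,1,1,0,0,0,0,1,0,0,0,2,0,1,0,1,0,0,1,0,0,0,0,1,0]
Step 6: insert w at [0, 5, 25] -> counters=[2,1,0,2,1,1,0,0,1,0,0,0,0,0,0,1,1,0,0,0,0,1,0,0,0,3,0,1,0,1,0,0,1,0,0,0,0,1,0]
Step 7: insert a at [19, 26, 37] -> counters=[2,1,0,2,1,1,0,0,1,0,0,0,0,0,0,1,1,0,0,1,0,1,0,0,0,3,1,1,0,1,0,0,1,0,0,0,0,2,0]
Step 8: insert q at [0, 3, 32] -> counters=[3,1,0,3,1,1,0,0,1,0,0,0,0,0,0,1,1,0,0,1,0,1,0,0,0,3,1,1,0,1,0,0,2,0,0,0,0,2,0]
Step 9: delete a at [19, 26, 37] -> counters=[3,1,0,3,1,1,0,0,1,0,0,0,0,0,0,1,1,0,0,0,0,1,0,0,0,3,0,1,0,1,0,0,2,0,0,0,0,1,0]
Step 10: delete iv at [25, 27, 37] -> counters=[3,1,0,3,1,1,0,0,1,0,0,0,0,0,0,1,1,0,0,0,0,1,0,0,0,2,0,0,0,1,0,0,2,0,0,0,0,0,0]
Step 11: insert iv at [25, 27, 37] -> counters=[3,1,0,3,1,1,0,0,1,0,0,0,0,0,0,1,1,0,0,0,0,1,0,0,0,3,0,1,0,1,0,0,2,0,0,0,0,1,0]
Step 12: insert x at [16, 25, 29] -> counters=[3,1,0,3,1,1,0,0,1,0,0,0,0,0,0,1,2,0,0,0,0,1,0,0,0,4,0,1,0,2,0,0,2,0,0,0,0,1,0]
Step 13: insert a at [19, 26, 37] -> counters=[3,1,0,3,1,1,0,0,1,0,0,0,0,0,0,1,2,0,0,1,0,1,0,0,0,4,1,1,0,2,0,0,2,0,0,0,0,2,0]
Step 14: insert a at [19, 26, 37] -> counters=[3,1,0,3,1,1,0,0,1,0,0,0,0,0,0,1,2,0,0,2,0,1,0,0,0,4,2,1,0,2,0,0,2,0,0,0,0,3,0]
Step 15: insert x at [16, 25, 29] -> counters=[3,1,0,3,1,1,0,0,1,0,0,0,0,0,0,1,3,0,0,2,0,1,0,0,0,5,2,1,0,3,0,0,2,0,0,0,0,3,0]
Step 16: delete jvv at [4, 8, 21] -> counters=[3,1,0,3,0,1,0,0,0,0,0,0,0,0,0,1,3,0,0,2,0,0,0,0,0,5,2,1,0,3,0,0,2,0,0,0,0,3,0]
Step 17: insert jvv at [4, 8, 21] -> counters=[3,1,0,3,1,1,0,0,1,0,0,0,0,0,0,1,3,0,0,2,0,1,0,0,0,5,2,1,0,3,0,0,2,0,0,0,0,3,0]
Query it: check counters[11]=0 counters[27]=1 counters[29]=3 -> no

Answer: no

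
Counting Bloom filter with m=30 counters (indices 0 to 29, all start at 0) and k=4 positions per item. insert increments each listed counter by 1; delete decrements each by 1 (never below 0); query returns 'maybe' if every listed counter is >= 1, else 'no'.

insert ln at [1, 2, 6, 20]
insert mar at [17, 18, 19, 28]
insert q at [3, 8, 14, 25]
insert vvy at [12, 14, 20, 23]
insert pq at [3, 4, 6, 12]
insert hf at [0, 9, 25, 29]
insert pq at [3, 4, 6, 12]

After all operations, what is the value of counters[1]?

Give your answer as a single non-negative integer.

Answer: 1

Derivation:
Step 1: insert ln at [1, 2, 6, 20] -> counters=[0,1,1,0,0,0,1,0,0,0,0,0,0,0,0,0,0,0,0,0,1,0,0,0,0,0,0,0,0,0]
Step 2: insert mar at [17, 18, 19, 28] -> counters=[0,1,1,0,0,0,1,0,0,0,0,0,0,0,0,0,0,1,1,1,1,0,0,0,0,0,0,0,1,0]
Step 3: insert q at [3, 8, 14, 25] -> counters=[0,1,1,1,0,0,1,0,1,0,0,0,0,0,1,0,0,1,1,1,1,0,0,0,0,1,0,0,1,0]
Step 4: insert vvy at [12, 14, 20, 23] -> counters=[0,1,1,1,0,0,1,0,1,0,0,0,1,0,2,0,0,1,1,1,2,0,0,1,0,1,0,0,1,0]
Step 5: insert pq at [3, 4, 6, 12] -> counters=[0,1,1,2,1,0,2,0,1,0,0,0,2,0,2,0,0,1,1,1,2,0,0,1,0,1,0,0,1,0]
Step 6: insert hf at [0, 9, 25, 29] -> counters=[1,1,1,2,1,0,2,0,1,1,0,0,2,0,2,0,0,1,1,1,2,0,0,1,0,2,0,0,1,1]
Step 7: insert pq at [3, 4, 6, 12] -> counters=[1,1,1,3,2,0,3,0,1,1,0,0,3,0,2,0,0,1,1,1,2,0,0,1,0,2,0,0,1,1]
Final counters=[1,1,1,3,2,0,3,0,1,1,0,0,3,0,2,0,0,1,1,1,2,0,0,1,0,2,0,0,1,1] -> counters[1]=1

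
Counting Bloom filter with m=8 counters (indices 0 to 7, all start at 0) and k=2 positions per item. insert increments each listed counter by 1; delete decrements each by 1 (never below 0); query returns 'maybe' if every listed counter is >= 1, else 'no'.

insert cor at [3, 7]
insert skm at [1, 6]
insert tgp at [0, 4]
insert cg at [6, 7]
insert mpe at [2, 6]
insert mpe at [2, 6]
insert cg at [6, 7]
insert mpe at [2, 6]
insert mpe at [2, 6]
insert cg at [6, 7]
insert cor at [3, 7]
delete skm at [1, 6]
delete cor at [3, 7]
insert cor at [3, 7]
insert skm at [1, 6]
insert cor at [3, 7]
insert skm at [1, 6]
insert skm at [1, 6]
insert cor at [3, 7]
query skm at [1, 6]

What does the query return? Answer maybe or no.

Step 1: insert cor at [3, 7] -> counters=[0,0,0,1,0,0,0,1]
Step 2: insert skm at [1, 6] -> counters=[0,1,0,1,0,0,1,1]
Step 3: insert tgp at [0, 4] -> counters=[1,1,0,1,1,0,1,1]
Step 4: insert cg at [6, 7] -> counters=[1,1,0,1,1,0,2,2]
Step 5: insert mpe at [2, 6] -> counters=[1,1,1,1,1,0,3,2]
Step 6: insert mpe at [2, 6] -> counters=[1,1,2,1,1,0,4,2]
Step 7: insert cg at [6, 7] -> counters=[1,1,2,1,1,0,5,3]
Step 8: insert mpe at [2, 6] -> counters=[1,1,3,1,1,0,6,3]
Step 9: insert mpe at [2, 6] -> counters=[1,1,4,1,1,0,7,3]
Step 10: insert cg at [6, 7] -> counters=[1,1,4,1,1,0,8,4]
Step 11: insert cor at [3, 7] -> counters=[1,1,4,2,1,0,8,5]
Step 12: delete skm at [1, 6] -> counters=[1,0,4,2,1,0,7,5]
Step 13: delete cor at [3, 7] -> counters=[1,0,4,1,1,0,7,4]
Step 14: insert cor at [3, 7] -> counters=[1,0,4,2,1,0,7,5]
Step 15: insert skm at [1, 6] -> counters=[1,1,4,2,1,0,8,5]
Step 16: insert cor at [3, 7] -> counters=[1,1,4,3,1,0,8,6]
Step 17: insert skm at [1, 6] -> counters=[1,2,4,3,1,0,9,6]
Step 18: insert skm at [1, 6] -> counters=[1,3,4,3,1,0,10,6]
Step 19: insert cor at [3, 7] -> counters=[1,3,4,4,1,0,10,7]
Query skm: check counters[1]=3 counters[6]=10 -> maybe

Answer: maybe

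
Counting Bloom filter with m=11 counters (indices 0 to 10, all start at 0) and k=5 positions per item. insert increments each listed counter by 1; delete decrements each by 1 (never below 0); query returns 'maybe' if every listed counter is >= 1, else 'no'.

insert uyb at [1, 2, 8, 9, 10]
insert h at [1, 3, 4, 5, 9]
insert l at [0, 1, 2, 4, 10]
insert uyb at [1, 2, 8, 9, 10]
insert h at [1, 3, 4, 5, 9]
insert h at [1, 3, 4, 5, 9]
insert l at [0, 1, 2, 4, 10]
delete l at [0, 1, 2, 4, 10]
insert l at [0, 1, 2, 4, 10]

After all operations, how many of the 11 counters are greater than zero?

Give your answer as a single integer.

Answer: 9

Derivation:
Step 1: insert uyb at [1, 2, 8, 9, 10] -> counters=[0,1,1,0,0,0,0,0,1,1,1]
Step 2: insert h at [1, 3, 4, 5, 9] -> counters=[0,2,1,1,1,1,0,0,1,2,1]
Step 3: insert l at [0, 1, 2, 4, 10] -> counters=[1,3,2,1,2,1,0,0,1,2,2]
Step 4: insert uyb at [1, 2, 8, 9, 10] -> counters=[1,4,3,1,2,1,0,0,2,3,3]
Step 5: insert h at [1, 3, 4, 5, 9] -> counters=[1,5,3,2,3,2,0,0,2,4,3]
Step 6: insert h at [1, 3, 4, 5, 9] -> counters=[1,6,3,3,4,3,0,0,2,5,3]
Step 7: insert l at [0, 1, 2, 4, 10] -> counters=[2,7,4,3,5,3,0,0,2,5,4]
Step 8: delete l at [0, 1, 2, 4, 10] -> counters=[1,6,3,3,4,3,0,0,2,5,3]
Step 9: insert l at [0, 1, 2, 4, 10] -> counters=[2,7,4,3,5,3,0,0,2,5,4]
Final counters=[2,7,4,3,5,3,0,0,2,5,4] -> 9 nonzero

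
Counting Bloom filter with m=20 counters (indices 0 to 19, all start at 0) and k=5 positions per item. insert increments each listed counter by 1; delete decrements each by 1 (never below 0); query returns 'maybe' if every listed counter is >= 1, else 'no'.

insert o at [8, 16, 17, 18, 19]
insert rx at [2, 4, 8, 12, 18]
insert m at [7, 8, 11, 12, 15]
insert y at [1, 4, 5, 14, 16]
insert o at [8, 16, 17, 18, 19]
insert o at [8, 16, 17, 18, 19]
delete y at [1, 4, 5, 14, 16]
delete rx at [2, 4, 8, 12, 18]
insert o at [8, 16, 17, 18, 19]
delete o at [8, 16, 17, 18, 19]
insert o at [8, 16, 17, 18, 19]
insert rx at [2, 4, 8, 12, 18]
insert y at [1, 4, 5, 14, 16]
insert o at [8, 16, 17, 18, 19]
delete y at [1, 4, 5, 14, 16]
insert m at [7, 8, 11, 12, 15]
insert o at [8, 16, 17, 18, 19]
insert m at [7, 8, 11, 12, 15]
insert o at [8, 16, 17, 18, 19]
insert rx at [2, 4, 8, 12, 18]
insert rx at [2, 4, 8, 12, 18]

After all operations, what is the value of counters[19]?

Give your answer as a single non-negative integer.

Answer: 7

Derivation:
Step 1: insert o at [8, 16, 17, 18, 19] -> counters=[0,0,0,0,0,0,0,0,1,0,0,0,0,0,0,0,1,1,1,1]
Step 2: insert rx at [2, 4, 8, 12, 18] -> counters=[0,0,1,0,1,0,0,0,2,0,0,0,1,0,0,0,1,1,2,1]
Step 3: insert m at [7, 8, 11, 12, 15] -> counters=[0,0,1,0,1,0,0,1,3,0,0,1,2,0,0,1,1,1,2,1]
Step 4: insert y at [1, 4, 5, 14, 16] -> counters=[0,1,1,0,2,1,0,1,3,0,0,1,2,0,1,1,2,1,2,1]
Step 5: insert o at [8, 16, 17, 18, 19] -> counters=[0,1,1,0,2,1,0,1,4,0,0,1,2,0,1,1,3,2,3,2]
Step 6: insert o at [8, 16, 17, 18, 19] -> counters=[0,1,1,0,2,1,0,1,5,0,0,1,2,0,1,1,4,3,4,3]
Step 7: delete y at [1, 4, 5, 14, 16] -> counters=[0,0,1,0,1,0,0,1,5,0,0,1,2,0,0,1,3,3,4,3]
Step 8: delete rx at [2, 4, 8, 12, 18] -> counters=[0,0,0,0,0,0,0,1,4,0,0,1,1,0,0,1,3,3,3,3]
Step 9: insert o at [8, 16, 17, 18, 19] -> counters=[0,0,0,0,0,0,0,1,5,0,0,1,1,0,0,1,4,4,4,4]
Step 10: delete o at [8, 16, 17, 18, 19] -> counters=[0,0,0,0,0,0,0,1,4,0,0,1,1,0,0,1,3,3,3,3]
Step 11: insert o at [8, 16, 17, 18, 19] -> counters=[0,0,0,0,0,0,0,1,5,0,0,1,1,0,0,1,4,4,4,4]
Step 12: insert rx at [2, 4, 8, 12, 18] -> counters=[0,0,1,0,1,0,0,1,6,0,0,1,2,0,0,1,4,4,5,4]
Step 13: insert y at [1, 4, 5, 14, 16] -> counters=[0,1,1,0,2,1,0,1,6,0,0,1,2,0,1,1,5,4,5,4]
Step 14: insert o at [8, 16, 17, 18, 19] -> counters=[0,1,1,0,2,1,0,1,7,0,0,1,2,0,1,1,6,5,6,5]
Step 15: delete y at [1, 4, 5, 14, 16] -> counters=[0,0,1,0,1,0,0,1,7,0,0,1,2,0,0,1,5,5,6,5]
Step 16: insert m at [7, 8, 11, 12, 15] -> counters=[0,0,1,0,1,0,0,2,8,0,0,2,3,0,0,2,5,5,6,5]
Step 17: insert o at [8, 16, 17, 18, 19] -> counters=[0,0,1,0,1,0,0,2,9,0,0,2,3,0,0,2,6,6,7,6]
Step 18: insert m at [7, 8, 11, 12, 15] -> counters=[0,0,1,0,1,0,0,3,10,0,0,3,4,0,0,3,6,6,7,6]
Step 19: insert o at [8, 16, 17, 18, 19] -> counters=[0,0,1,0,1,0,0,3,11,0,0,3,4,0,0,3,7,7,8,7]
Step 20: insert rx at [2, 4, 8, 12, 18] -> counters=[0,0,2,0,2,0,0,3,12,0,0,3,5,0,0,3,7,7,9,7]
Step 21: insert rx at [2, 4, 8, 12, 18] -> counters=[0,0,3,0,3,0,0,3,13,0,0,3,6,0,0,3,7,7,10,7]
Final counters=[0,0,3,0,3,0,0,3,13,0,0,3,6,0,0,3,7,7,10,7] -> counters[19]=7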